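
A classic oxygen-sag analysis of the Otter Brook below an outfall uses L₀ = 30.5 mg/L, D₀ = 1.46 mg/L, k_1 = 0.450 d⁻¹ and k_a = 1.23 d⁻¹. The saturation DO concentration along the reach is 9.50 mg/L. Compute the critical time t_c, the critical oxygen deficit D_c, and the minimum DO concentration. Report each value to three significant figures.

t_c ≈ 1.18 d; D_c ≈ 6.57 mg/L; min DO ≈ 2.93 mg/L

At the critical point dD/dt = 0, so k_1 L₀ e^(−k_1 t) = k_a D. Substituting D(t) from the Streeter–Phelps equation and solving for t gives
t_c = ln[(k_a/k_1)(1 − D₀(k_a−k_1)/(k_1 L₀))] / (k_a−k_1).
Here k_a−k_1 = 0.7800 d⁻¹ and 1 − D₀(k_a−k_1)/(k_1 L₀) = 1 − 1.46×0.7800/(0.450×30.5) = 0.9170, so
t_c = ln(2.733 × 0.9170) / 0.7800 = 0.9189 / 0.7800 = 1.178 d.
L(t_c) = L₀ e^(−k_1 t_c) = 30.5 × 0.5885 = 17.95 mg/L, and at the critical point k_a D_c = k_1 L, so D_c = (0.450/1.23) × 17.95 = 6.567 mg/L.
Minimum DO = C_s − D_c = 9.50 − 6.567 = 2.933 mg/L.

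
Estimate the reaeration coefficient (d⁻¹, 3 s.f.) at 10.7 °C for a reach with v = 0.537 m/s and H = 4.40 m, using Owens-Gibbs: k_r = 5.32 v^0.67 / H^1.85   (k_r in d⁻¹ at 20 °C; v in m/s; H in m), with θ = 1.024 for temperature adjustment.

k_r(20) = 5.32 × 0.537^0.67 / 4.40^1.85 = 5.32 × 0.6593 / 15.50 = 0.2263 d⁻¹.
k_r(10.7) = 0.2263 × 1.024^(10.7−20) = 0.2263 × 0.8021 = 0.1815 d⁻¹.

k_r ≈ 0.181 d⁻¹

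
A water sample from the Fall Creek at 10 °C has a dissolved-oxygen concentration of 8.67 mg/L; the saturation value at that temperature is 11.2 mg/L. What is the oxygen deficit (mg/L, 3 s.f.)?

D ≈ 2.53 mg/L

D = C_s − C = 11.2 − 8.67 = 2.53 mg/L.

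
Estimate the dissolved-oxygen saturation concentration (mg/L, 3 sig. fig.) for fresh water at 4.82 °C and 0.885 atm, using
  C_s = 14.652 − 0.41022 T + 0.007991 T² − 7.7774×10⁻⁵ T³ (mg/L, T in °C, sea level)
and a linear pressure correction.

C_s ≈ 11.4 mg/L

At sea level: C_s = 14.652 − 0.41022×4.82 + 0.007991×4.82² − 7.7774×10⁻⁵×4.82³ = 12.85 mg/L.
Pressure correction: C_s' = 12.85 × 0.885 = 11.37 mg/L.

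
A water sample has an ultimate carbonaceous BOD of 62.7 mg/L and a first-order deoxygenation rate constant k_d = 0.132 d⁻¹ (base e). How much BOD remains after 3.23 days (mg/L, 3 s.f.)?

L ≈ 40.9 mg/L

L_t = L₀ e^(−k_d t) = 62.7 × e^(−0.132×3.23) = 62.7 × 0.6529 = 40.94 mg/L.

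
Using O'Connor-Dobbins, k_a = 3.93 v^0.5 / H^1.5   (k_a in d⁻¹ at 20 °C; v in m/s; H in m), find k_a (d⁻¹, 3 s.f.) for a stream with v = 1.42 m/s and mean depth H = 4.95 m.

k_a ≈ 0.425 d⁻¹

k_a = 3.93 × 1.42^0.5 / 4.95^1.5 = 3.93 × 1.192 / 11.01 = 0.4252 d⁻¹.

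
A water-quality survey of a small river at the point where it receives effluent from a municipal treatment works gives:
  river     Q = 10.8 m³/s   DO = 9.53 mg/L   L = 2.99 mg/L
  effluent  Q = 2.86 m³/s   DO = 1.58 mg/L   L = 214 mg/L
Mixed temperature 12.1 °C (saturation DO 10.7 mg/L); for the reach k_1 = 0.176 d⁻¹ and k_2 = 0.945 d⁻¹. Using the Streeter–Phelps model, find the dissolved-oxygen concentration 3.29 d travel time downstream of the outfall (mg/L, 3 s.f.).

DO ≈ 5.01 mg/L

Mixed DO = (10.8×9.53 + 2.86×1.58)/(10.8+2.86) = 107.4/13.66 = 7.866 mg/L.
Mixed L₀ = (10.8×2.99 + 2.86×214)/(13.66) = 644.3/13.66 = 47.17 mg/L.
Initial deficit D₀ = C_s − DO₀ = 10.7 − 7.866 = 2.834 mg/L.
D(3.29) = [0.176×47.17/(0.945−0.176)](e^(−0.176×3.29) − e^(−0.945×3.29)) + 2.834 e^(−0.945×3.29)
= 10.80 × (0.5604 − 0.04464) + 2.834 × 0.04464 = 5.695 mg/L.
DO = 10.7 − 5.695 = 5.005 mg/L.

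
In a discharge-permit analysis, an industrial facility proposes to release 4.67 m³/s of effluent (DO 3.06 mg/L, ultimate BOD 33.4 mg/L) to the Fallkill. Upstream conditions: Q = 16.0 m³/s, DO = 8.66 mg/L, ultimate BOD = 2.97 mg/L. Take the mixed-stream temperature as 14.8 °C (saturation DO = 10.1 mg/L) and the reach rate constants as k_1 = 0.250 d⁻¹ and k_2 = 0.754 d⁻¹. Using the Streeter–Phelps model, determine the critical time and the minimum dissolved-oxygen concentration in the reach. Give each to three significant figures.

Mixed DO = (16.0×8.66 + 4.67×3.06)/(16.0+4.67) = 152.9/20.67 = 7.395 mg/L.
Mixed L₀ = (16.0×2.97 + 4.67×33.4)/(20.67) = 203.5/20.67 = 9.845 mg/L.
Initial deficit D₀ = C_s − DO₀ = 10.1 − 7.395 = 2.705 mg/L.
t_c = (1/0.5040) ln[(0.754/0.250)(1 − 2.705×0.5040/(0.250×9.845))] = 1.984 × ln(1.345) = 0.5885 d.
D_c = (0.250/0.754) × 9.845 × e^(−0.250×0.5885) = 0.3316 × 9.845 × 0.8632 = 2.818 mg/L.
Minimum DO = 10.1 − 2.818 = 7.282 mg/L.

t_c ≈ 0.588 d; minimum DO ≈ 7.28 mg/L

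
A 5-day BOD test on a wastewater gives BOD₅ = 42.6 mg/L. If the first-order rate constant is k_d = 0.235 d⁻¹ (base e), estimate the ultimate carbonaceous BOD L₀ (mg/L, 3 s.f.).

L₀ ≈ 61.6 mg/L

BOD₅ = L₀(1 − e^(−5k_d)) ⇒ L₀ = BOD₅ / (1 − e^(−5×0.235))
= 42.6 / (1 − 0.3088) = 42.6 / 0.6912 = 61.63 mg/L.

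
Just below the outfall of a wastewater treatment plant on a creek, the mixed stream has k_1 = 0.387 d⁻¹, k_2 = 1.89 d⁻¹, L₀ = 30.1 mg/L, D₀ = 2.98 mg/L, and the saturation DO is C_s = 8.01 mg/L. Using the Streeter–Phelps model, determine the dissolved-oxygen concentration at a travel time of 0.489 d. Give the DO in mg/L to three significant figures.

DO ≈ 3.49 mg/L

k_1 L₀/(k_2−k_1) = 0.387×30.1/(1.89−0.387) = 11.65/1.503 = 7.750 mg/L.
e^(−k_1 t) = e^(−0.387×0.4890) = 0.8276; e^(−k_2 t) = e^(−1.89×0.4890) = 0.3968.
D = 7.750 × (0.8276 − 0.3968) + 2.98 × 0.3968 = 3.338 + 1.183 = 4.521 mg/L.
DO = C_s − D = 8.01 − 4.521 = 3.489 mg/L.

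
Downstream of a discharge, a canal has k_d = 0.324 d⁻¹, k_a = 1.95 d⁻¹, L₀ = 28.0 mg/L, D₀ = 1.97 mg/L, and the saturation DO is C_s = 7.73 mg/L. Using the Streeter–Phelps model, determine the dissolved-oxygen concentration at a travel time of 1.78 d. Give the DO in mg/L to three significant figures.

DO ≈ 4.71 mg/L

k_d L₀/(k_a−k_d) = 0.324×28.0/(1.95−0.324) = 9.072/1.626 = 5.579 mg/L.
e^(−k_d t) = e^(−0.324×1.780) = 0.5617; e^(−k_a t) = e^(−1.95×1.780) = 0.03109.
D = 5.579 × (0.5617 − 0.03109) + 1.97 × 0.03109 = 2.961 + 0.06124 = 3.022 mg/L.
DO = C_s − D = 7.73 − 3.022 = 4.708 mg/L.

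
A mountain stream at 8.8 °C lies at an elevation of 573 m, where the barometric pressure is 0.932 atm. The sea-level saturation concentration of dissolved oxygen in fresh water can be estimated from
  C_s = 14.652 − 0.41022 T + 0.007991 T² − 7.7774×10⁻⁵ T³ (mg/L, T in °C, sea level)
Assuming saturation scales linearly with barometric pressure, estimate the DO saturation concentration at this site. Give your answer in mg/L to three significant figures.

At sea level: C_s = 14.652 − 0.41022×8.8 + 0.007991×8.8² − 7.7774×10⁻⁵×8.8³ = 11.61 mg/L.
Pressure correction: C_s' = 11.61 × 0.932 = 10.82 mg/L.

C_s ≈ 10.8 mg/L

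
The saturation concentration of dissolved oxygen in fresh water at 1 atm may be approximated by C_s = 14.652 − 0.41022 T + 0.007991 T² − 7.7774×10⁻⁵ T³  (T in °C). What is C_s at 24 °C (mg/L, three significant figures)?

C_s ≈ 8.33 mg/L

C_s = 14.652 − 0.41022×24 + 0.007991×24² − 7.7774×10⁻⁵×24³ = 8.334 mg/L.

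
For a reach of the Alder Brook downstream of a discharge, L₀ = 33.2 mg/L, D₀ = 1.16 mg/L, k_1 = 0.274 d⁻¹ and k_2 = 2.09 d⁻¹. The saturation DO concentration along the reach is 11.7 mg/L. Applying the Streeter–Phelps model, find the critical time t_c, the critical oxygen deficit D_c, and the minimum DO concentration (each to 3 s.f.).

t_c ≈ 0.974 d; D_c ≈ 3.33 mg/L; min DO ≈ 8.37 mg/L

At the critical point dD/dt = 0, so k_1 L₀ e^(−k_1 t) = k_2 D. Substituting D(t) from the Streeter–Phelps equation and solving for t gives
t_c = ln[(k_2/k_1)(1 − D₀(k_2−k_1)/(k_1 L₀))] / (k_2−k_1).
Here k_2−k_1 = 1.816 d⁻¹ and 1 − D₀(k_2−k_1)/(k_1 L₀) = 1 − 1.16×1.816/(0.274×33.2) = 0.7684, so
t_c = ln(7.628 × 0.7684) / 1.816 = 1.768 / 1.816 = 0.9738 d.
D_c = (k_1/k_2) L₀ e^(−k_1 t_c) = (0.274/2.09) × 33.2 × e^(−0.274×0.9738) = 0.1311 × 33.2 × 0.7658 = 3.333 mg/L.
Minimum DO = C_s − D_c = 11.7 − 3.333 = 8.367 mg/L.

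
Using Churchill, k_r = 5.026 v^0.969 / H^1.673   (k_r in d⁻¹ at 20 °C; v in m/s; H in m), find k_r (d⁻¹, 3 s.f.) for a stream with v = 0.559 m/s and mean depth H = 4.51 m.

k_r ≈ 0.230 d⁻¹

k_r = 5.026 × 0.559^0.969 / 4.51^1.673 = 5.026 × 0.5692 / 12.43 = 0.2302 d⁻¹.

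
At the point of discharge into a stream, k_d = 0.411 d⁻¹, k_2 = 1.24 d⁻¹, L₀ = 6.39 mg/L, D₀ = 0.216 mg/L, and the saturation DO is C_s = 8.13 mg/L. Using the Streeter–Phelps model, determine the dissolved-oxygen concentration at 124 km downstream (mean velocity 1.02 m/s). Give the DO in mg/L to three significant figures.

DO ≈ 6.87 mg/L

Travel time t = x/v = 124 km / (1.02 m/s) = 124000 m / 1.02 m/s = 121600 s = 1.407 d.
k_d L₀/(k_2−k_d) = 0.411×6.39/(1.24−0.411) = 2.626/0.8290 = 3.168 mg/L.
e^(−k_d t) = e^(−0.411×1.407) = 0.5609; e^(−k_2 t) = e^(−1.24×1.407) = 0.1747.
D = 3.168 × (0.5609 − 0.1747) + 0.216 × 0.1747 = 1.223 + 0.03773 = 1.261 mg/L.
DO = C_s − D = 8.13 − 1.261 = 6.869 mg/L.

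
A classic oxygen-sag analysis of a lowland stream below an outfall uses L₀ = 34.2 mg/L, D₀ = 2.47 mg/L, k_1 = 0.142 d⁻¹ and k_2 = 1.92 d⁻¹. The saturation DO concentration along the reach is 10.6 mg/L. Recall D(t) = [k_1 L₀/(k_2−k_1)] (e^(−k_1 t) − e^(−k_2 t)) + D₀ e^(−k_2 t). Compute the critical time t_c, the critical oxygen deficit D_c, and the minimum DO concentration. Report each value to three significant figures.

t_c ≈ 0.145 d; D_c ≈ 2.48 mg/L; min DO ≈ 8.12 mg/L

At the critical point dD/dt = 0, so k_1 L₀ e^(−k_1 t) = k_2 D. Substituting D(t) from the Streeter–Phelps equation and solving for t gives
t_c = ln[(k_2/k_1)(1 − D₀(k_2−k_1)/(k_1 L₀))] / (k_2−k_1).
Here k_2−k_1 = 1.778 d⁻¹ and 1 − D₀(k_2−k_1)/(k_1 L₀) = 1 − 2.47×1.778/(0.142×34.2) = 0.09570, so
t_c = ln(13.52 × 0.09570) / 1.778 = 0.2577 / 1.778 = 0.1449 d.
L(t_c) = L₀ e^(−k_1 t_c) = 34.2 × 0.9796 = 33.50 mg/L, and at the critical point k_2 D_c = k_1 L, so D_c = (0.142/1.92) × 33.50 = 2.478 mg/L.
Minimum DO = C_s − D_c = 10.6 − 2.478 = 8.122 mg/L.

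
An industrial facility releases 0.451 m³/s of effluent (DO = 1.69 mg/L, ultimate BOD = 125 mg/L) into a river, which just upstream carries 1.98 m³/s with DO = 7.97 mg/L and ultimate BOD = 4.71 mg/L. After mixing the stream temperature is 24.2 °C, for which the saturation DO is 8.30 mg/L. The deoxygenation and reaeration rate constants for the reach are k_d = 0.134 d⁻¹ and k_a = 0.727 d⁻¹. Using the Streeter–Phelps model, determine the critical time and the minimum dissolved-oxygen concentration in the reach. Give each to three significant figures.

Mixed DO = (1.98×7.97 + 0.451×1.69)/(1.98+0.451) = 16.54/2.431 = 6.805 mg/L.
Mixed L₀ = (1.98×4.71 + 0.451×125)/(2.431) = 65.70/2.431 = 27.03 mg/L.
Initial deficit D₀ = C_s − DO₀ = 8.30 − 6.805 = 1.495 mg/L.
t_c = (1/0.5930) ln[(0.727/0.134)(1 − 1.495×0.5930/(0.134×27.03))] = 1.686 × ln(4.097) = 2.378 d.
D_c = (0.134/0.727) × 27.03 × e^(−0.134×2.378) = 0.1843 × 27.03 × 0.7271 = 3.622 mg/L.
Minimum DO = 8.30 − 3.622 = 4.678 mg/L.

t_c ≈ 2.38 d; minimum DO ≈ 4.68 mg/L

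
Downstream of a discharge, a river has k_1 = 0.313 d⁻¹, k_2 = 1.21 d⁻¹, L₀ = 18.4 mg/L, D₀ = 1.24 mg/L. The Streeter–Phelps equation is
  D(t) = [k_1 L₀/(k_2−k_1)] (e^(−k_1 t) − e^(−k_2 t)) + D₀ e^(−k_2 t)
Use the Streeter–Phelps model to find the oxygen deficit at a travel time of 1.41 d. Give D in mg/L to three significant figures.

k_1 L₀/(k_2−k_1) = 0.313×18.4/(1.21−0.313) = 5.759/0.8970 = 6.421 mg/L.
e^(−k_1 t) = e^(−0.313×1.410) = 0.6432; e^(−k_2 t) = e^(−1.21×1.410) = 0.1816.
D = 6.421 × (0.6432 − 0.1816) + 1.24 × 0.1816 = 2.964 + 0.2251 = 3.189 mg/L.

D ≈ 3.19 mg/L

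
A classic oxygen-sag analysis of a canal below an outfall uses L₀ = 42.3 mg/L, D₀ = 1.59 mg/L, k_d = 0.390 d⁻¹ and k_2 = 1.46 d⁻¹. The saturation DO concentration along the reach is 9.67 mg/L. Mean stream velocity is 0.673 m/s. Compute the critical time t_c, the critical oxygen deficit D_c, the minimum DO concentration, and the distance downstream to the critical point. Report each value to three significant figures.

At the critical point dD/dt = 0, so k_d L₀ e^(−k_d t) = k_2 D. Substituting D(t) from the Streeter–Phelps equation and solving for t gives
t_c = ln[(k_2/k_d)(1 − D₀(k_2−k_d)/(k_d L₀))] / (k_2−k_d).
Here k_2−k_d = 1.070 d⁻¹ and 1 − D₀(k_2−k_d)/(k_d L₀) = 1 − 1.59×1.070/(0.390×42.3) = 0.8969, so
t_c = ln(3.744 × 0.8969) / 1.070 = 1.211 / 1.070 = 1.132 d.
D_c = (k_d/k_2) L₀ e^(−k_d t_c) = (0.390/1.46) × 42.3 × e^(−0.390×1.132) = 0.2671 × 42.3 × 0.6431 = 7.267 mg/L.
Minimum DO = C_s − D_c = 9.67 − 7.267 = 2.403 mg/L.
x_c = v t_c = 0.673 m/s × 1.132 d × 86400 s/d = 65820 m ≈ 65.8 km.

t_c ≈ 1.13 d; D_c ≈ 7.27 mg/L; min DO ≈ 2.40 mg/L; x_c ≈ 65.8 km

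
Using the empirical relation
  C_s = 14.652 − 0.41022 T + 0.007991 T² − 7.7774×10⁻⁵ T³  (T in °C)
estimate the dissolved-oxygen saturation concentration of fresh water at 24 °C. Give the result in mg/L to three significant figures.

C_s = 14.652 − 0.41022×24 + 0.007991×24² − 7.7774×10⁻⁵×24³ = 8.334 mg/L.

C_s ≈ 8.33 mg/L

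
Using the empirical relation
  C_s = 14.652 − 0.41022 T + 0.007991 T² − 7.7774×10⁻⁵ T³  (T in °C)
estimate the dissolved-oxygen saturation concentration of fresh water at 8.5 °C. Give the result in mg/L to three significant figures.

C_s = 14.652 − 0.41022×8.5 + 0.007991×8.5² − 7.7774×10⁻⁵×8.5³ = 11.69 mg/L.

C_s ≈ 11.7 mg/L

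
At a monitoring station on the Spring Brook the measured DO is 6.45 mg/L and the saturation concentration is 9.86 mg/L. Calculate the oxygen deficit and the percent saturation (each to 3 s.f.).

D = C_s − C = 9.86 − 6.45 = 3.41 mg/L.
% saturation = 6.45/9.86 × 100 = 65.4 %.

D ≈ 3.41 mg/L; 65.4 % saturation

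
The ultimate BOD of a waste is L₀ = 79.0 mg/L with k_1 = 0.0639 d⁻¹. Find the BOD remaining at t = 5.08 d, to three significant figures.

L ≈ 57.1 mg/L

L_t = L₀ e^(−k_1 t) = 79.0 × e^(−0.0639×5.08) = 79.0 × 0.7228 = 57.10 mg/L.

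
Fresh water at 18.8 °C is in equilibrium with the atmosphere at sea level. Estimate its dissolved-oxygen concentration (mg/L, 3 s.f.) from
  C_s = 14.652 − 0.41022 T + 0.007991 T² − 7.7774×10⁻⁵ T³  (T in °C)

C_s = 14.652 − 0.41022×18.8 + 0.007991×18.8² − 7.7774×10⁻⁵×18.8³ = 9.247 mg/L.

C_s ≈ 9.25 mg/L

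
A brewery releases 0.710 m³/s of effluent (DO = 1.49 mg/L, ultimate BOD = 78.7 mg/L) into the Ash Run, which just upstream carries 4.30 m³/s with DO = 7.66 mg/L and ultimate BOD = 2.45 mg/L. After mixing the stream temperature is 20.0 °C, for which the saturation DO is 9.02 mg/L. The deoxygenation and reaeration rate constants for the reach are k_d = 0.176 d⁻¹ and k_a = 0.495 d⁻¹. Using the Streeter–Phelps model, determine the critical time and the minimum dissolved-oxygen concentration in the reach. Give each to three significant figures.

Mixed DO = (4.30×7.66 + 0.710×1.49)/(4.30+0.710) = 34.00/5.010 = 6.786 mg/L.
Mixed L₀ = (4.30×2.45 + 0.710×78.7)/(5.010) = 66.41/5.010 = 13.26 mg/L.
Initial deficit D₀ = C_s − DO₀ = 9.02 − 6.786 = 2.234 mg/L.
t_c = (1/0.3190) ln[(0.495/0.176)(1 − 2.234×0.3190/(0.176×13.26))] = 3.135 × ln(1.953) = 2.099 d.
D_c = (0.176/0.495) × 13.26 × e^(−0.176×2.099) = 0.3556 × 13.26 × 0.6912 = 3.258 mg/L.
Minimum DO = 9.02 − 3.258 = 5.762 mg/L.

t_c ≈ 2.10 d; minimum DO ≈ 5.76 mg/L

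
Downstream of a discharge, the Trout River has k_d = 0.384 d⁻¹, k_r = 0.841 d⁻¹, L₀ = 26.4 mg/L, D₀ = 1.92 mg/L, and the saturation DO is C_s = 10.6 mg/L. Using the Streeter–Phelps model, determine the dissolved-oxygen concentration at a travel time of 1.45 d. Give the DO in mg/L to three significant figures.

DO ≈ 3.87 mg/L

k_d L₀/(k_r−k_d) = 0.384×26.4/(0.841−0.384) = 10.14/0.4570 = 22.18 mg/L.
e^(−k_d t) = e^(−0.384×1.450) = 0.5730; e^(−k_r t) = e^(−0.841×1.450) = 0.2954.
D = 22.18 × (0.5730 − 0.2954) + 1.92 × 0.2954 = 6.159 + 0.5672 = 6.726 mg/L.
DO = C_s − D = 10.6 − 6.726 = 3.874 mg/L.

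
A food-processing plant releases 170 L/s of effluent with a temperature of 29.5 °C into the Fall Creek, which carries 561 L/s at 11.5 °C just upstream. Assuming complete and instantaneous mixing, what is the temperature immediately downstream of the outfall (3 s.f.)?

15.7 °C

Flow-weighted mixing: C = (Q_r C_r + Q_w C_w)/(Q_r + Q_w)
= (561×11.5 + 170×29.5)/(561 + 170) = 11470/731.0 = 15.69 °C.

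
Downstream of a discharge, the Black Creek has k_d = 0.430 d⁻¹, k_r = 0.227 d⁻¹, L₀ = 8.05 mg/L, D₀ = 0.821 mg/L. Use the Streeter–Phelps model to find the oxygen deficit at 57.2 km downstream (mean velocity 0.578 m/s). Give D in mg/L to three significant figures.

D ≈ 3.36 mg/L

Travel time t = x/v = 57.2 km / (0.578 m/s) = 57200 m / 0.578 m/s = 98960 s = 1.145 d.
k_d L₀/(k_r−k_d) = 0.430×8.05/(0.227−0.430) = 3.462/-0.2030 = -17.05 mg/L.
e^(−k_d t) = e^(−0.430×1.145) = 0.6111; e^(−k_r t) = e^(−0.227×1.145) = 0.7710.
D = -17.05 × (0.6111 − 0.7710) + 0.821 × 0.7710 = 2.728 + 0.6330 = 3.361 mg/L.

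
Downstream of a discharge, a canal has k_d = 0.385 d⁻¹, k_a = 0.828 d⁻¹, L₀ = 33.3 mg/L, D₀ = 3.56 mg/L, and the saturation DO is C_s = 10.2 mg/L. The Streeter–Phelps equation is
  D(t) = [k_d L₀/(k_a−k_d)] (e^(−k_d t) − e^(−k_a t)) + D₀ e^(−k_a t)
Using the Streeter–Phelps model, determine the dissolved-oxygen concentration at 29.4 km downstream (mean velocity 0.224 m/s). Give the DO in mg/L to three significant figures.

Travel time t = x/v = 29.4 km / (0.224 m/s) = 29400 m / 0.224 m/s = 131200 s = 1.519 d.
k_d L₀/(k_a−k_d) = 0.385×33.3/(0.828−0.385) = 12.82/0.4430 = 28.94 mg/L.
e^(−k_d t) = e^(−0.385×1.519) = 0.5572; e^(−k_a t) = e^(−0.828×1.519) = 0.2843.
D = 28.94 × (0.5572 − 0.2843) + 3.56 × 0.2843 = 7.898 + 1.012 = 8.910 mg/L.
DO = C_s − D = 10.2 − 8.910 = 1.290 mg/L.

DO ≈ 1.29 mg/L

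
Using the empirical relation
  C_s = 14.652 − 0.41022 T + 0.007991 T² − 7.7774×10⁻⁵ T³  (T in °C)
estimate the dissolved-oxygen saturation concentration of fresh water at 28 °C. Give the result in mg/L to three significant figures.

C_s = 14.652 − 0.41022×28 + 0.007991×28² − 7.7774×10⁻⁵×28³ = 7.723 mg/L.

C_s ≈ 7.72 mg/L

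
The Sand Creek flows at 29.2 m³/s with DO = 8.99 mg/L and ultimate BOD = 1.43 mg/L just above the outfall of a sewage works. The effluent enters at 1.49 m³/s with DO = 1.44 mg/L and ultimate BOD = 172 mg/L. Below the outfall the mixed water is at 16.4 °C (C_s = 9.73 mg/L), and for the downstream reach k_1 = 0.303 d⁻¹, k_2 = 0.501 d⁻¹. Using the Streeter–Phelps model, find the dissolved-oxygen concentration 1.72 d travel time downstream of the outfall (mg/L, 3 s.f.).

Mixed DO = (29.2×8.99 + 1.49×1.44)/(29.2+1.49) = 264.7/30.69 = 8.623 mg/L.
Mixed L₀ = (29.2×1.43 + 1.49×172)/(30.69) = 298.0/30.69 = 9.711 mg/L.
Initial deficit D₀ = C_s − DO₀ = 9.73 − 8.623 = 1.107 mg/L.
D(1.72) = [0.303×9.711/(0.501−0.303)](e^(−0.303×1.72) − e^(−0.501×1.72)) + 1.107 e^(−0.501×1.72)
= 14.86 × (0.5938 − 0.4224) + 1.107 × 0.4224 = 3.015 mg/L.
DO = 9.73 − 3.015 = 6.715 mg/L.

DO ≈ 6.72 mg/L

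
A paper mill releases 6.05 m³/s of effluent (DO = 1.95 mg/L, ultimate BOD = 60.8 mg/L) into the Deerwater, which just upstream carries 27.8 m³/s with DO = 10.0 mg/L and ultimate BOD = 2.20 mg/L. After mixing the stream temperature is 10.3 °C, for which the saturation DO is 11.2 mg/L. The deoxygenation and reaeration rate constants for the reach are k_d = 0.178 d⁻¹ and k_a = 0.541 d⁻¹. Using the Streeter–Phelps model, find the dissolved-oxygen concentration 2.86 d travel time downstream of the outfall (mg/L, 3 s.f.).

Mixed DO = (27.8×10.0 + 6.05×1.95)/(27.8+6.05) = 289.8/33.85 = 8.561 mg/L.
Mixed L₀ = (27.8×2.20 + 6.05×60.8)/(33.85) = 429.0/33.85 = 12.67 mg/L.
Initial deficit D₀ = C_s − DO₀ = 11.2 − 8.561 = 2.639 mg/L.
D(2.86) = [0.178×12.67/(0.541−0.178)](e^(−0.178×2.86) − e^(−0.541×2.86)) + 2.639 e^(−0.541×2.86)
= 6.215 × (0.6010 − 0.2128) + 2.639 × 0.2128 = 2.974 mg/L.
DO = 11.2 − 2.974 = 8.226 mg/L.

DO ≈ 8.23 mg/L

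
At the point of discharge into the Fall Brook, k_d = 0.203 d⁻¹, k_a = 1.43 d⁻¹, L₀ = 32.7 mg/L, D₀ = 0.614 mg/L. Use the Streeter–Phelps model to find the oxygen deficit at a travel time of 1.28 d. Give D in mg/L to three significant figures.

k_d L₀/(k_a−k_d) = 0.203×32.7/(1.43−0.203) = 6.638/1.227 = 5.410 mg/L.
e^(−k_d t) = e^(−0.203×1.280) = 0.7712; e^(−k_a t) = e^(−1.43×1.280) = 0.1603.
D = 5.410 × (0.7712 − 0.1603) + 0.614 × 0.1603 = 3.305 + 0.09845 = 3.403 mg/L.

D ≈ 3.40 mg/L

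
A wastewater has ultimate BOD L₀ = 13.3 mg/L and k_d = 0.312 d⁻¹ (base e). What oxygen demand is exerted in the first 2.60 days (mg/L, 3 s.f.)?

y_t = L₀(1 − e^(−k_d t)) = 13.3 × (1 − e^(−0.312×2.60))
= 13.3 × (1 − 0.4443) = 13.3 × 0.5557 = 7.390 mg/L.

y ≈ 7.39 mg/L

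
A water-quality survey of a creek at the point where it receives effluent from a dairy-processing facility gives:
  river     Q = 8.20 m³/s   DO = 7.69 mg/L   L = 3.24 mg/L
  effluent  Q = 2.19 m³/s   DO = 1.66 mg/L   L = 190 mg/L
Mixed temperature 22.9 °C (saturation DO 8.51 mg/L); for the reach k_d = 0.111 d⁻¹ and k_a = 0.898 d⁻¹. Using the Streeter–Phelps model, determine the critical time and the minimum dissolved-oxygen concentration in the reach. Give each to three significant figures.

t_c ≈ 2.11 d; minimum DO ≈ 4.34 mg/L

Mixed DO = (8.20×7.69 + 2.19×1.66)/(8.20+2.19) = 66.69/10.39 = 6.419 mg/L.
Mixed L₀ = (8.20×3.24 + 2.19×190)/(10.39) = 442.7/10.39 = 42.61 mg/L.
Initial deficit D₀ = C_s − DO₀ = 8.51 − 6.419 = 2.091 mg/L.
t_c = (1/0.7870) ln[(0.898/0.111)(1 − 2.091×0.7870/(0.111×42.61))] = 1.271 × ln(5.275) = 2.113 d.
D_c = (0.111/0.898) × 42.61 × e^(−0.111×2.113) = 0.1236 × 42.61 × 0.7909 = 4.165 mg/L.
Minimum DO = 8.51 − 4.165 = 4.345 mg/L.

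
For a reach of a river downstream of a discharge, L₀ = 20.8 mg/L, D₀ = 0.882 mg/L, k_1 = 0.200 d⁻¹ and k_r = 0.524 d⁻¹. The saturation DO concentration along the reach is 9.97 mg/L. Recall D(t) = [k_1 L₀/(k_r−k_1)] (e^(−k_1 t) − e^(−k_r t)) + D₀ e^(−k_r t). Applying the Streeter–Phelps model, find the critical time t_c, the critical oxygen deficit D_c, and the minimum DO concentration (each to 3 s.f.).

At the critical point dD/dt = 0, so k_1 L₀ e^(−k_1 t) = k_r D. Substituting D(t) from the Streeter–Phelps equation and solving for t gives
t_c = ln[(k_r/k_1)(1 − D₀(k_r−k_1)/(k_1 L₀))] / (k_r−k_1).
Here k_r−k_1 = 0.3240 d⁻¹ and 1 − D₀(k_r−k_1)/(k_1 L₀) = 1 − 0.882×0.3240/(0.200×20.8) = 0.9313, so
t_c = ln(2.620 × 0.9313) / 0.3240 = 0.8920 / 0.3240 = 2.753 d.
D_c = (k_1/k_r) L₀ e^(−k_1 t_c) = (0.200/0.524) × 20.8 × e^(−0.200×2.753) = 0.3817 × 20.8 × 0.5766 = 4.578 mg/L.
Minimum DO = C_s − D_c = 9.97 − 4.578 = 5.392 mg/L.

t_c ≈ 2.75 d; D_c ≈ 4.58 mg/L; min DO ≈ 5.39 mg/L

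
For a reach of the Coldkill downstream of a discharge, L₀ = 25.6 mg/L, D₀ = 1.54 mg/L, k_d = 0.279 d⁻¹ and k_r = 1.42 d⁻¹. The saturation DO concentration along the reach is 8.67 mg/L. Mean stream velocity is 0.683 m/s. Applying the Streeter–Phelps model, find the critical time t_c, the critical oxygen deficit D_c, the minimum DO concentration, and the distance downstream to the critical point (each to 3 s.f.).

t_c ≈ 1.18 d; D_c ≈ 3.62 mg/L; min DO ≈ 5.05 mg/L; x_c ≈ 69.6 km

t_c = [1/(k_r−k_d)] ln[(k_r/k_d)(1 − D₀(k_r−k_d)/(k_d L₀))]
= [1/(1.42−0.279)] ln[(1.42/0.279)(1 − 1.54×1.141/(0.279×25.6))]
= (1/1.141) ln[5.090 × 0.7540] = 0.8764 × ln(3.837) = 0.8764 × 1.345 = 1.179 d.
L(t_c) = L₀ e^(−k_d t_c) = 25.6 × 0.7198 = 18.43 mg/L, and at the critical point k_r D_c = k_d L, so D_c = (0.279/1.42) × 18.43 = 3.620 mg/L.
Minimum DO = C_s − D_c = 8.67 − 3.620 = 5.050 mg/L.
x_c = v t_c = 0.683 m/s × 1.179 d × 86400 s/d = 69550 m ≈ 69.6 km.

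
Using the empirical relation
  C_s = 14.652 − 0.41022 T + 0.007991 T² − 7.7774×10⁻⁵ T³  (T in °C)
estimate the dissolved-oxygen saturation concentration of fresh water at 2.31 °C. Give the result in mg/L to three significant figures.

C_s ≈ 13.7 mg/L

C_s = 14.652 − 0.41022×2.31 + 0.007991×2.31² − 7.7774×10⁻⁵×2.31³ = 13.75 mg/L.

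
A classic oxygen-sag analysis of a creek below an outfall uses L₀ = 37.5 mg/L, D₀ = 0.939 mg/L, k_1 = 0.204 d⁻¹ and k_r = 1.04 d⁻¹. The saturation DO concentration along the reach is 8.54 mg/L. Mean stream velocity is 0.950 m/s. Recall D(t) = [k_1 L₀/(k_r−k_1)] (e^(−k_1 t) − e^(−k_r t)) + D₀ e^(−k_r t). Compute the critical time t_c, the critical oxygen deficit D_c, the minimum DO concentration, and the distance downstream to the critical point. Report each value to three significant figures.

At the critical point dD/dt = 0, so k_1 L₀ e^(−k_1 t) = k_r D. Substituting D(t) from the Streeter–Phelps equation and solving for t gives
t_c = ln[(k_r/k_1)(1 − D₀(k_r−k_1)/(k_1 L₀))] / (k_r−k_1).
Here k_r−k_1 = 0.8360 d⁻¹ and 1 − D₀(k_r−k_1)/(k_1 L₀) = 1 − 0.939×0.8360/(0.204×37.5) = 0.8974, so
t_c = ln(5.098 × 0.8974) / 0.8360 = 1.521 / 0.8360 = 1.819 d.
L(t_c) = L₀ e^(−k_1 t_c) = 37.5 × 0.6900 = 25.88 mg/L, and at the critical point k_r D_c = k_1 L, so D_c = (0.204/1.04) × 25.88 = 5.076 mg/L.
Minimum DO = C_s − D_c = 8.54 − 5.076 = 3.464 mg/L.
x_c = v t_c = 0.950 m/s × 1.819 d × 86400 s/d = 149300 m ≈ 149 km.

t_c ≈ 1.82 d; D_c ≈ 5.08 mg/L; min DO ≈ 3.46 mg/L; x_c ≈ 149 km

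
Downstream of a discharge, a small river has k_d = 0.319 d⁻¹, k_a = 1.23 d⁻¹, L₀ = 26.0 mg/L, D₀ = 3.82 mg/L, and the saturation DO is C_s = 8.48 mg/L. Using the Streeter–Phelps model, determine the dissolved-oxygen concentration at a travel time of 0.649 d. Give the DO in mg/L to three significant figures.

k_d L₀/(k_a−k_d) = 0.319×26.0/(1.23−0.319) = 8.294/0.9110 = 9.104 mg/L.
e^(−k_d t) = e^(−0.319×0.6490) = 0.8130; e^(−k_a t) = e^(−1.23×0.6490) = 0.4501.
D = 9.104 × (0.8130 − 0.4501) + 3.82 × 0.4501 = 3.304 + 1.719 = 5.023 mg/L.
DO = C_s − D = 8.48 − 5.023 = 3.457 mg/L.

DO ≈ 3.46 mg/L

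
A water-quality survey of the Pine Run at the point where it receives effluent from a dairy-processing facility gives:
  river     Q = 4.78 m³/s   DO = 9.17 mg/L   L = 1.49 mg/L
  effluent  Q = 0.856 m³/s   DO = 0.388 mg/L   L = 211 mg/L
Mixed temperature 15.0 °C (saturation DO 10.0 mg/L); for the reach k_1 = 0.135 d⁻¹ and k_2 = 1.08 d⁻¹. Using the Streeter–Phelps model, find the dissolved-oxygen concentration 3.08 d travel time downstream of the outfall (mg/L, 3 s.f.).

DO ≈ 6.95 mg/L

Mixed DO = (4.78×9.17 + 0.856×0.388)/(4.78+0.856) = 44.16/5.636 = 7.836 mg/L.
Mixed L₀ = (4.78×1.49 + 0.856×211)/(5.636) = 187.7/5.636 = 33.31 mg/L.
Initial deficit D₀ = C_s − DO₀ = 10.0 − 7.836 = 2.164 mg/L.
D(3.08) = [0.135×33.31/(1.08−0.135)](e^(−0.135×3.08) − e^(−1.08×3.08)) + 2.164 e^(−1.08×3.08)
= 4.759 × (0.6598 − 0.03592) + 2.164 × 0.03592 = 3.047 mg/L.
DO = 10.0 − 3.047 = 6.953 mg/L.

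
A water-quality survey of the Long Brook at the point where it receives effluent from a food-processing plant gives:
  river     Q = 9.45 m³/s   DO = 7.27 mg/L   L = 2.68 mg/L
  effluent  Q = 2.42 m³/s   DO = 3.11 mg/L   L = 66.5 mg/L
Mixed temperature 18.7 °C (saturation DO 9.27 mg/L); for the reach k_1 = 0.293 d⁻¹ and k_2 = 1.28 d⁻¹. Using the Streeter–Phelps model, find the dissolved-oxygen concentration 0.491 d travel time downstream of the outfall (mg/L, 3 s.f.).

Mixed DO = (9.45×7.27 + 2.42×3.11)/(9.45+2.42) = 76.23/11.87 = 6.422 mg/L.
Mixed L₀ = (9.45×2.68 + 2.42×66.5)/(11.87) = 186.3/11.87 = 15.69 mg/L.
Initial deficit D₀ = C_s − DO₀ = 9.27 − 6.422 = 2.848 mg/L.
D(0.491) = [0.293×15.69/(1.28−0.293)](e^(−0.293×0.491) − e^(−1.28×0.491)) + 2.848 e^(−1.28×0.491)
= 4.658 × (0.8660 − 0.5334) + 2.848 × 0.5334 = 3.069 mg/L.
DO = 9.27 − 3.069 = 6.201 mg/L.

DO ≈ 6.20 mg/L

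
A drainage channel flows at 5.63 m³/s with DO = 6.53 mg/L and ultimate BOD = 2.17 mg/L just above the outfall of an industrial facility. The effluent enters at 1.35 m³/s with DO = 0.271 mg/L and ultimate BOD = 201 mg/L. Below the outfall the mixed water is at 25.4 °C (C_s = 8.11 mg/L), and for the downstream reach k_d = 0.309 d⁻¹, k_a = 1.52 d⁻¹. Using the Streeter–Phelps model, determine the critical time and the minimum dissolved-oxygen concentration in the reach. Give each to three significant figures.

Mixed DO = (5.63×6.53 + 1.35×0.271)/(5.63+1.35) = 37.13/6.980 = 5.319 mg/L.
Mixed L₀ = (5.63×2.17 + 1.35×201)/(6.980) = 283.6/6.980 = 40.63 mg/L.
Initial deficit D₀ = C_s − DO₀ = 8.11 − 5.319 = 2.791 mg/L.
t_c = (1/1.211) ln[(1.52/0.309)(1 − 2.791×1.211/(0.309×40.63))] = 0.8258 × ln(3.595) = 1.057 d.
D_c = (0.309/1.52) × 40.63 × e^(−0.309×1.057) = 0.2033 × 40.63 × 0.7215 = 5.958 mg/L.
Minimum DO = 8.11 − 5.958 = 2.152 mg/L.

t_c ≈ 1.06 d; minimum DO ≈ 2.15 mg/L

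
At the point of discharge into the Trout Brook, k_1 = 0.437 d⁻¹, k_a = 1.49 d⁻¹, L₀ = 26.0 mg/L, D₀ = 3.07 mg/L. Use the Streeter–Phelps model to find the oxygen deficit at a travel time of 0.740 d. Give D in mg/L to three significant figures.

D ≈ 5.25 mg/L

k_1 L₀/(k_a−k_1) = 0.437×26.0/(1.49−0.437) = 11.36/1.053 = 10.79 mg/L.
e^(−k_1 t) = e^(−0.437×0.7400) = 0.7237; e^(−k_a t) = e^(−1.49×0.7400) = 0.3320.
D = 10.79 × (0.7237 − 0.3320) + 3.07 × 0.3320 = 4.226 + 1.019 = 5.246 mg/L.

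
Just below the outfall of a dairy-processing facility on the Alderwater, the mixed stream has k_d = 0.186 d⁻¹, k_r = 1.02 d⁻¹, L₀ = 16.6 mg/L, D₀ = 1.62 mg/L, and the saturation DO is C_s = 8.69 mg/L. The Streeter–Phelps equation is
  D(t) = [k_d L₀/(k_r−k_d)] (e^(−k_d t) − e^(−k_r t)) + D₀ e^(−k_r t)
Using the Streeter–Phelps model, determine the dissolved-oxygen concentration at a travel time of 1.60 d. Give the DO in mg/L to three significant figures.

k_d L₀/(k_r−k_d) = 0.186×16.6/(1.02−0.186) = 3.088/0.8340 = 3.702 mg/L.
e^(−k_d t) = e^(−0.186×1.600) = 0.7426; e^(−k_r t) = e^(−1.02×1.600) = 0.1955.
D = 3.702 × (0.7426 − 0.1955) + 1.62 × 0.1955 = 2.025 + 0.3168 = 2.342 mg/L.
DO = C_s − D = 8.69 − 2.342 = 6.348 mg/L.

DO ≈ 6.35 mg/L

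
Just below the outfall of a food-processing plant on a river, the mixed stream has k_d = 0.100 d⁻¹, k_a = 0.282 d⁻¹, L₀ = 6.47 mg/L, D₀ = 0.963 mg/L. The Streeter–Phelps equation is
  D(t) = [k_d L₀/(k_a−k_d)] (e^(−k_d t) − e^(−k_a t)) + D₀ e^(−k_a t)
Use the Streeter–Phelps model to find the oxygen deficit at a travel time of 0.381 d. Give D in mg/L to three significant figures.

k_d L₀/(k_a−k_d) = 0.100×6.47/(0.282−0.100) = 0.6470/0.1820 = 3.555 mg/L.
e^(−k_d t) = e^(−0.100×0.3810) = 0.9626; e^(−k_a t) = e^(−0.282×0.3810) = 0.8981.
D = 3.555 × (0.9626 − 0.8981) + 0.963 × 0.8981 = 0.2293 + 0.8649 = 1.094 mg/L.

D ≈ 1.09 mg/L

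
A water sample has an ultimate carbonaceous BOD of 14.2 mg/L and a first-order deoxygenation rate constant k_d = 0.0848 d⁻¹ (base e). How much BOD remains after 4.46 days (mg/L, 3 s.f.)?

L ≈ 9.73 mg/L

L_t = L₀ e^(−k_d t) = 14.2 × e^(−0.0848×4.46) = 14.2 × 0.6851 = 9.728 mg/L.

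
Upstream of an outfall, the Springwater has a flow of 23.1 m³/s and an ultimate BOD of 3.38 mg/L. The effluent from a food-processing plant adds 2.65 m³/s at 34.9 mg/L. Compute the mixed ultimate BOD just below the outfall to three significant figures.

Flow-weighted mixing: C = (Q_r C_r + Q_w C_w)/(Q_r + Q_w)
= (23.1×3.38 + 2.65×34.9)/(23.1 + 2.65) = 170.6/25.75 = 6.624 mg/L.

6.62 mg/L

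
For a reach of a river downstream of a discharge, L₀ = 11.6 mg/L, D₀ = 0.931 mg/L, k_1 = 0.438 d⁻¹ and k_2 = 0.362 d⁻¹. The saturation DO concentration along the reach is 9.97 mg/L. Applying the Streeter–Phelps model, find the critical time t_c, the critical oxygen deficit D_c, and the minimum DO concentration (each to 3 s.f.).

t_c ≈ 2.33 d; D_c ≈ 5.07 mg/L; min DO ≈ 4.90 mg/L

At the critical point dD/dt = 0, so k_1 L₀ e^(−k_1 t) = k_2 D. Substituting D(t) from the Streeter–Phelps equation and solving for t gives
t_c = ln[(k_2/k_1)(1 − D₀(k_2−k_1)/(k_1 L₀))] / (k_2−k_1).
Here k_2−k_1 = -0.07600 d⁻¹ and 1 − D₀(k_2−k_1)/(k_1 L₀) = 1 − 0.931×-0.07600/(0.438×11.6) = 1.014, so
t_c = ln(0.8265 × 1.014) / -0.07600 = -0.1767 / -0.07600 = 2.326 d.
D_c = (k_1/k_2) L₀ e^(−k_1 t_c) = (0.438/0.362) × 11.6 × e^(−0.438×2.326) = 1.210 × 11.6 × 0.3611 = 5.068 mg/L.
Minimum DO = C_s − D_c = 9.97 − 5.068 = 4.902 mg/L.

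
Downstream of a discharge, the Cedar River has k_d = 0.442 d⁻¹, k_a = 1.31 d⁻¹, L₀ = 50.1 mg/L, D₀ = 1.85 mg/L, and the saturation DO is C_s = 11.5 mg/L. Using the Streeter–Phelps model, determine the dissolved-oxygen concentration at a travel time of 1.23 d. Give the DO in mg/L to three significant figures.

DO ≈ 1.41 mg/L

k_d L₀/(k_a−k_d) = 0.442×50.1/(1.31−0.442) = 22.14/0.8680 = 25.51 mg/L.
e^(−k_d t) = e^(−0.442×1.230) = 0.5806; e^(−k_a t) = e^(−1.31×1.230) = 0.1996.
D = 25.51 × (0.5806 − 0.1996) + 1.85 × 0.1996 = 9.720 + 0.3693 = 10.09 mg/L.
DO = C_s − D = 11.5 − 10.09 = 1.411 mg/L.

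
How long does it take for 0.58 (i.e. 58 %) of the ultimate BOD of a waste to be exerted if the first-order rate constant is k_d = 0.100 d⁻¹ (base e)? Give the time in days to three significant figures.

y/L₀ = 1 − e^(−k_d t) = 0.58 ⇒ e^(−k_d t) = 0.420
t = −ln(0.420) / 0.100 = 0.8675 / 0.100 = 8.675 d.

t ≈ 8.68 d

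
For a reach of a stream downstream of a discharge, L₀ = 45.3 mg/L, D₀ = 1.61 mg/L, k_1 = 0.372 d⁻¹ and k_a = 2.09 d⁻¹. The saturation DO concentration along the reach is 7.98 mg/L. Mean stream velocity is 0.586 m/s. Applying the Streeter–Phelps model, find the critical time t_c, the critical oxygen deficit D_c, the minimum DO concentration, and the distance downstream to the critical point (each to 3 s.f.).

At the critical point dD/dt = 0, so k_1 L₀ e^(−k_1 t) = k_a D. Substituting D(t) from the Streeter–Phelps equation and solving for t gives
t_c = ln[(k_a/k_1)(1 − D₀(k_a−k_1)/(k_1 L₀))] / (k_a−k_1).
Here k_a−k_1 = 1.718 d⁻¹ and 1 − D₀(k_a−k_1)/(k_1 L₀) = 1 − 1.61×1.718/(0.372×45.3) = 0.8359, so
t_c = ln(5.618 × 0.8359) / 1.718 = 1.547 / 1.718 = 0.9003 d.
D_c = (k_1/k_a) L₀ e^(−k_1 t_c) = (0.372/2.09) × 45.3 × e^(−0.372×0.9003) = 0.1780 × 45.3 × 0.7154 = 5.768 mg/L.
Minimum DO = C_s − D_c = 7.98 − 5.768 = 2.212 mg/L.
x_c = v t_c = 0.586 m/s × 0.9003 d × 86400 s/d = 45580 m ≈ 45.6 km.

t_c ≈ 0.900 d; D_c ≈ 5.77 mg/L; min DO ≈ 2.21 mg/L; x_c ≈ 45.6 km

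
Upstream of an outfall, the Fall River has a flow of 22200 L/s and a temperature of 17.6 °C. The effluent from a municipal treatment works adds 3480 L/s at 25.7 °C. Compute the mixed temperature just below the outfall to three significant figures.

18.7 °C

Flow-weighted mixing: C = (Q_r C_r + Q_w C_w)/(Q_r + Q_w)
= (22200×17.6 + 3480×25.7)/(22200 + 3480) = 480200/25680 = 18.70 °C.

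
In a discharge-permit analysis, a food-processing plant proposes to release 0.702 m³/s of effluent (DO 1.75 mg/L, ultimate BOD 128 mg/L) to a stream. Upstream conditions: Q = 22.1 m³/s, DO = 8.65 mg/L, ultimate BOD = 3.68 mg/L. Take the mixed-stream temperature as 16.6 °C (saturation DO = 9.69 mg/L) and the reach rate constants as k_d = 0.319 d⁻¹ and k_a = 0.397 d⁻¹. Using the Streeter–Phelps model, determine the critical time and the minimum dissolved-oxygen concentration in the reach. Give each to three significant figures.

Mixed DO = (22.1×8.65 + 0.702×1.75)/(22.1+0.702) = 192.4/22.80 = 8.438 mg/L.
Mixed L₀ = (22.1×3.68 + 0.702×128)/(22.80) = 171.2/22.80 = 7.507 mg/L.
Initial deficit D₀ = C_s − DO₀ = 9.69 − 8.438 = 1.252 mg/L.
t_c = (1/0.07800) ln[(0.397/0.319)(1 − 1.252×0.07800/(0.319×7.507))] = 12.82 × ln(1.194) = 2.270 d.
D_c = (0.319/0.397) × 7.507 × e^(−0.319×2.270) = 0.8035 × 7.507 × 0.4847 = 2.924 mg/L.
Minimum DO = 9.69 − 2.924 = 6.766 mg/L.

t_c ≈ 2.27 d; minimum DO ≈ 6.77 mg/L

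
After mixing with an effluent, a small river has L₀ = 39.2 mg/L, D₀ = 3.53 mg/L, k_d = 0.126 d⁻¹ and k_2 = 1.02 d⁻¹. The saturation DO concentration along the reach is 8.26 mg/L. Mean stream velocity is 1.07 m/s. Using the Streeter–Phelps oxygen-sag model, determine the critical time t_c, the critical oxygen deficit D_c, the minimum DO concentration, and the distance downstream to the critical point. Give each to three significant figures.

At the critical point dD/dt = 0, so k_d L₀ e^(−k_d t) = k_2 D. Substituting D(t) from the Streeter–Phelps equation and solving for t gives
t_c = ln[(k_2/k_d)(1 − D₀(k_2−k_d)/(k_d L₀))] / (k_2−k_d).
Here k_2−k_d = 0.8940 d⁻¹ and 1 − D₀(k_2−k_d)/(k_d L₀) = 1 − 3.53×0.8940/(0.126×39.2) = 0.3611, so
t_c = ln(8.095 × 0.3611) / 0.8940 = 1.073 / 0.8940 = 1.200 d.
D_c = (k_d/k_2) L₀ e^(−k_d t_c) = (0.126/1.02) × 39.2 × e^(−0.126×1.200) = 0.1235 × 39.2 × 0.8597 = 4.163 mg/L.
Minimum DO = C_s − D_c = 8.26 − 4.163 = 4.097 mg/L.
x_c = v t_c = 1.07 m/s × 1.200 d × 86400 s/d = 110900 m ≈ 111 km.

t_c ≈ 1.20 d; D_c ≈ 4.16 mg/L; min DO ≈ 4.10 mg/L; x_c ≈ 111 km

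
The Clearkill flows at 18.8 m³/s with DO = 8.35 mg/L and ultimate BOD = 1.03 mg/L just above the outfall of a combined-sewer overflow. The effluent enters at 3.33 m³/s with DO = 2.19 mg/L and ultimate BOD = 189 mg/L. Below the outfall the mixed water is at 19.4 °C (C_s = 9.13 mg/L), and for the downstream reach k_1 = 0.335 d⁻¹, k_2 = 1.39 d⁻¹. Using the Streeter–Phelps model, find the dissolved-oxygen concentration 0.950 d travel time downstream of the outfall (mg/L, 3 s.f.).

DO ≈ 4.39 mg/L

Mixed DO = (18.8×8.35 + 3.33×2.19)/(18.8+3.33) = 164.3/22.13 = 7.423 mg/L.
Mixed L₀ = (18.8×1.03 + 3.33×189)/(22.13) = 648.7/22.13 = 29.31 mg/L.
Initial deficit D₀ = C_s − DO₀ = 9.13 − 7.423 = 1.707 mg/L.
D(0.950) = [0.335×29.31/(1.39−0.335)](e^(−0.335×0.950) − e^(−1.39×0.950)) + 1.707 e^(−1.39×0.950)
= 9.308 × (0.7274 − 0.2670) + 1.707 × 0.2670 = 4.742 mg/L.
DO = 9.13 − 4.742 = 4.388 mg/L.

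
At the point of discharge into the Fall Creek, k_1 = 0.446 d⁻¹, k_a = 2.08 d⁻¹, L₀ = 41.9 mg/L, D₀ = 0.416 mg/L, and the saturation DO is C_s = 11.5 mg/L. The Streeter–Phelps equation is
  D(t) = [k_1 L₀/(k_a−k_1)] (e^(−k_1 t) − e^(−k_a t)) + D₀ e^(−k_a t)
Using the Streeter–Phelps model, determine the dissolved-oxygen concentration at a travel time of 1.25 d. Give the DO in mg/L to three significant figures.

DO ≈ 5.77 mg/L

k_1 L₀/(k_a−k_1) = 0.446×41.9/(2.08−0.446) = 18.69/1.634 = 11.44 mg/L.
e^(−k_1 t) = e^(−0.446×1.250) = 0.5726; e^(−k_a t) = e^(−2.08×1.250) = 0.07427.
D = 11.44 × (0.5726 − 0.07427) + 0.416 × 0.07427 = 5.700 + 0.03090 = 5.731 mg/L.
DO = C_s − D = 11.5 − 5.731 = 5.769 mg/L.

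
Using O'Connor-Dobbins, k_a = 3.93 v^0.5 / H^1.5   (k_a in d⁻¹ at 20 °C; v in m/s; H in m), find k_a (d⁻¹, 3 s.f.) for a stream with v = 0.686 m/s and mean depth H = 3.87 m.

k_a = 3.93 × 0.686^0.5 / 3.87^1.5 = 3.93 × 0.8283 / 7.613 = 0.4276 d⁻¹.

k_a ≈ 0.428 d⁻¹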